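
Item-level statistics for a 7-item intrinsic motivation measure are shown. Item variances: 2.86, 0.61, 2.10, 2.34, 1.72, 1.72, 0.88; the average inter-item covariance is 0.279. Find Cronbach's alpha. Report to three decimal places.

Σσ²ᵢ = 2.86 + 0.61 + 2.10 + 2.34 + 1.72 + 1.72 + 0.88 = 12.23
Sum of the 21 distinct covariances = 21 × 0.279 = 5.859
σ²_T = Σσ²ᵢ + 2·Σcov = 12.23 + 2 × 5.859 = 23.948
α = (7/6)·(1 − 12.23/23.948) = 0.571

Cronbach's alpha = 0.571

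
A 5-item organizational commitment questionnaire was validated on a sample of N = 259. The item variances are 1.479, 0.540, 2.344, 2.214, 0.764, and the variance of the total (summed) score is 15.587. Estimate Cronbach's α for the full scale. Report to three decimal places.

Cronbach's α = 0.661

Σσᵢ² = 1.479 + 0.540 + 2.344 + 2.214 + 0.764 = 7.341
α = (k/(k−1))·(1 − Σσᵢ²/Var(T)) = (5/4)·(1 − 7.341/15.587) = 0.661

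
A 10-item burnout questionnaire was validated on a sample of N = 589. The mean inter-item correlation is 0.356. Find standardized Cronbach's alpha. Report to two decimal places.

α = 0.85

Standardized α = k·r̄ / (1 + (k−1)·r̄) = 10 × 0.356 / (1 + 9 × 0.356)
  = 3.5600 / 4.2040 = 0.85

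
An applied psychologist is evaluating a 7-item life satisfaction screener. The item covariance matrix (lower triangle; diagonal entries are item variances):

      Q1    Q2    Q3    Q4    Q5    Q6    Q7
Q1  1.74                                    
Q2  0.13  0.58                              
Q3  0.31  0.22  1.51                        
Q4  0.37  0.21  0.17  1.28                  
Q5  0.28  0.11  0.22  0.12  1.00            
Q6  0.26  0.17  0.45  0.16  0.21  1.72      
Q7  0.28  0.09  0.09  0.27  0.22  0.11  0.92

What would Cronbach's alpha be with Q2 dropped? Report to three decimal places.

α = 0.555

Remaining items: Q1, Q3, Q4, Q5, Q6, Q7 (k = 6).
Σσ²ᵢ = 1.74 + 1.51 + 1.28 + 1.00 + 1.72 + 0.92 = 8.17
σ²_total = 8.17 + 2 × 3.52 = 15.21
α (item deleted) = (6/5)·(1 − 8.17/15.21) = 0.555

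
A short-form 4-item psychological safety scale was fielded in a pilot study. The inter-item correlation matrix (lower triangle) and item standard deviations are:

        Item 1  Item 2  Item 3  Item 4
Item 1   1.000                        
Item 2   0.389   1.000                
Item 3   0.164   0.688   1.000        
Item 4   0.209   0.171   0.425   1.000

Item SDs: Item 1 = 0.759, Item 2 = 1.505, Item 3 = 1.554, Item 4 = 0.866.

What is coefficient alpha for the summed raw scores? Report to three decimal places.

coefficient alpha = 0.686

Σσ²ᵢ = 0.759² + 1.505² + 1.554² + 0.866² = 6.0060
Covariances σ_ij = r_ij · s_i · s_j:
  σ(Item 1,Item 2) = 0.389 × 0.759 × 1.505 = 0.4444
  σ(Item 1,Item 3) = 0.164 × 0.759 × 1.554 = 0.1934
  σ(Item 1,Item 4) = 0.209 × 0.759 × 0.866 = 0.1374
  σ(Item 2,Item 3) = 0.688 × 1.505 × 1.554 = 1.6091
  σ(Item 2,Item 4) = 0.171 × 1.505 × 0.866 = 0.2229
  σ(Item 3,Item 4) = 0.425 × 1.554 × 0.866 = 0.5719
σ²_T = Σσ²ᵢ + 2·Σσ_ij = 6.0060 + 2 × 3.1791 = 12.3642
α = (4/3)·(1 − 6.0060/12.3642) = 0.686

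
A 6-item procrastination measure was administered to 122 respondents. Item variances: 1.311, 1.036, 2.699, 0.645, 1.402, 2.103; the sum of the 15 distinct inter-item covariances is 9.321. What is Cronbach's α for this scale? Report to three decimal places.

Cronbach's α = 0.804

Σσᵢ² = 1.311 + 1.036 + 2.699 + 0.645 + 1.402 + 2.103 = 9.196
Sum of distinct covariances = 9.321
σ²_total = Σσᵢ² + 2·Σcov = 9.196 + 2 × 9.321 = 27.838
α = (6/5)·(1 − 9.196/27.838) = 0.804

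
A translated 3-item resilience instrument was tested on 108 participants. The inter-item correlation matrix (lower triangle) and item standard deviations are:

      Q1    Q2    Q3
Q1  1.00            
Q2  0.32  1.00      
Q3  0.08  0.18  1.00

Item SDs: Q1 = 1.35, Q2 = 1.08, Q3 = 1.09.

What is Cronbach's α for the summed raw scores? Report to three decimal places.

Σσ²ᵢ = 1.35² + 1.08² + 1.09² = 4.1770
Covariances σ_ij = r_ij · s_i · s_j:
  σ(Q1,Q2) = 0.32 × 1.35 × 1.08 = 0.4666
  σ(Q1,Q3) = 0.08 × 1.35 × 1.09 = 0.1177
  σ(Q2,Q3) = 0.18 × 1.08 × 1.09 = 0.2119
σ²_T = Σσ²ᵢ + 2·Σσ_ij = 4.1770 + 2 × 0.7962 = 5.7694
α = (3/2)·(1 − 4.1770/5.7694) = 0.414

α = 0.414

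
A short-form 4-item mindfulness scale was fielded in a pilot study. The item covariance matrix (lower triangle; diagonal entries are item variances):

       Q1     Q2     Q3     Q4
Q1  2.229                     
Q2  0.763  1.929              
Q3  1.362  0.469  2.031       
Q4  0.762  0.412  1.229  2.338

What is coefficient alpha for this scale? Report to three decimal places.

Σσᵢ² = 2.229 + 1.929 + 2.031 + 2.338 = 8.527
Sum of the distinct covariances = 4.997
σ²_T = 8.527 + 2 × 4.997 = 18.521
α = (k/(k−1))·(1 − Σσᵢ²/σ²_T) = (4/3)·(1 − 8.527/18.521) = 0.719

α = 0.719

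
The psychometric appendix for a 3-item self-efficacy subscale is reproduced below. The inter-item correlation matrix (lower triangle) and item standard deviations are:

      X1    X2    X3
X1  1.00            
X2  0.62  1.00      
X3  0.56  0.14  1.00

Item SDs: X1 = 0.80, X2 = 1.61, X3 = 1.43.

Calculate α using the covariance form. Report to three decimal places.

α = 0.601

Σσ²ᵢ = 0.80² + 1.61² + 1.43² = 5.2770
Covariances σ_ij = r_ij · s_i · s_j:
  σ(X1,X2) = 0.62 × 0.80 × 1.61 = 0.7986
  σ(X1,X3) = 0.56 × 0.80 × 1.43 = 0.6406
  σ(X2,X3) = 0.14 × 1.61 × 1.43 = 0.3223
σ²_T = Σσ²ᵢ + 2·Σσ_ij = 5.2770 + 2 × 1.7615 = 8.8000
α = (3/2)·(1 − 5.2770/8.8000) = 0.601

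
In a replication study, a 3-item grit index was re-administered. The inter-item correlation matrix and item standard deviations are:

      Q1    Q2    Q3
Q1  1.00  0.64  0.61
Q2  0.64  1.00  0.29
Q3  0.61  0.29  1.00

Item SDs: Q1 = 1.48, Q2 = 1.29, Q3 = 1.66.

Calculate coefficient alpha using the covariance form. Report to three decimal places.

α = 0.754

Σσ²ᵢ = 1.48² + 1.29² + 1.66² = 6.6101
Covariances σ_ij = r_ij · s_i · s_j:
  σ(Q1,Q2) = 0.64 × 1.48 × 1.29 = 1.2219
  σ(Q1,Q3) = 0.61 × 1.48 × 1.66 = 1.4986
  σ(Q2,Q3) = 0.29 × 1.29 × 1.66 = 0.6210
σ²_T = Σσ²ᵢ + 2·Σσ_ij = 6.6101 + 2 × 3.3415 = 13.2931
α = (3/2)·(1 − 6.6101/13.2931) = 0.754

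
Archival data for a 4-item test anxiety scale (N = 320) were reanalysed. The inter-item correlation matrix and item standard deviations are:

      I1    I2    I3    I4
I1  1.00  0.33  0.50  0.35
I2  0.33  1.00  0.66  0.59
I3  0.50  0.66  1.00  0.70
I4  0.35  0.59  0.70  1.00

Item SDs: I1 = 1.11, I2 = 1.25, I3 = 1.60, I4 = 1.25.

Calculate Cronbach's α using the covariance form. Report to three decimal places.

Cronbach's α = 0.817

Σσ²ᵢ = 1.11² + 1.25² + 1.60² + 1.25² = 6.9171
Covariances σ_ij = r_ij · s_i · s_j:
  σ(I1,I2) = 0.33 × 1.11 × 1.25 = 0.4579
  σ(I1,I3) = 0.50 × 1.11 × 1.60 = 0.8880
  σ(I1,I4) = 0.35 × 1.11 × 1.25 = 0.4856
  σ(I2,I3) = 0.66 × 1.25 × 1.60 = 1.3200
  σ(I2,I4) = 0.59 × 1.25 × 1.25 = 0.9219
  σ(I3,I4) = 0.70 × 1.60 × 1.25 = 1.4000
σ²_T = Σσ²ᵢ + 2·Σσ_ij = 6.9171 + 2 × 5.4734 = 17.8639
α = (4/3)·(1 − 6.9171/17.8639) = 0.817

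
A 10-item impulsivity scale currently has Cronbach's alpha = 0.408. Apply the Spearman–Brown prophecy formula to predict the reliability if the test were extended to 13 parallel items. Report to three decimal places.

Length factor m = 13/10 = 1.3000
α' = m·α / (1 + (m−1)·α)
   = 13/10 × 0.408 / (1 + (13/10 − 1) × 0.408)
   = 0.5304 / 1.1224 = 0.473

predicted reliability = 0.473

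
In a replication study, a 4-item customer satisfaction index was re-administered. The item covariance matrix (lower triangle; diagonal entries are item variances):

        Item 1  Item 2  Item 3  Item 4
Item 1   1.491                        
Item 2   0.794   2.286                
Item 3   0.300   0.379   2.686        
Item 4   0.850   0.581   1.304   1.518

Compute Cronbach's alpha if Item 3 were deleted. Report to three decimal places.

α = 0.685

Remaining items: Item 1, Item 2, Item 4 (k = 3).
Σσ²ᵢ = 1.491 + 2.286 + 1.518 = 5.295
σ²_T = 5.295 + 2 × 2.225 = 9.745
α (item deleted) = (3/2)·(1 − 5.295/9.745) = 0.685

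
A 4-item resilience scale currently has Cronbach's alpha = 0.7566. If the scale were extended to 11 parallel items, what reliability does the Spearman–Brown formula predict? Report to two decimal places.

Length factor m = 11/4 = 2.7500
α' = m·α / (1 + (m−1)·α)
   = 11/4 × 0.7566 / (1 + (11/4 − 1) × 0.7566)
   = 2.0807 / 2.3241 = 0.90

predicted reliability = 0.90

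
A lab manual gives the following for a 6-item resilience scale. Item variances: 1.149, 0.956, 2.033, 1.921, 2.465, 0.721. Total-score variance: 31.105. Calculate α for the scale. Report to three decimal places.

ΣVar(i) = 1.149 + 0.956 + 2.033 + 1.921 + 2.465 + 0.721 = 9.245
α = (k/(k−1))·(1 − ΣVar(i)/σ²_T) = (6/5)·(1 − 9.245/31.105) = 0.843

α = 0.843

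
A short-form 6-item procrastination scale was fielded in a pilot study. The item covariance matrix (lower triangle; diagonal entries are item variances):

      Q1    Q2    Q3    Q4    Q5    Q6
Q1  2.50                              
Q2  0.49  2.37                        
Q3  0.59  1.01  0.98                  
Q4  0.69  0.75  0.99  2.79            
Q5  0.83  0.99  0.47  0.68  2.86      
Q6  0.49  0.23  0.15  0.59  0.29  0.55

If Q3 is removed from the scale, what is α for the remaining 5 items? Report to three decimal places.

α = 0.652

Remaining items: Q1, Q2, Q4, Q5, Q6 (k = 5).
Σσᵢ² = 2.50 + 2.37 + 2.79 + 2.86 + 0.55 = 11.07
Var(T) = 11.07 + 2 × 6.03 = 23.13
α (item deleted) = (5/4)·(1 − 11.07/23.13) = 0.652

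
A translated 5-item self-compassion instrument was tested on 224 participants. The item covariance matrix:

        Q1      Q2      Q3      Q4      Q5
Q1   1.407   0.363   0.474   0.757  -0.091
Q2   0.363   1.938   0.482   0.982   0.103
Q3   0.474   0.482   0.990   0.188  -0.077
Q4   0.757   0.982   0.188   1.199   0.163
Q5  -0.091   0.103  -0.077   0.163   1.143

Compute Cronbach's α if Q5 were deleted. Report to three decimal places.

Remaining items: Q1, Q2, Q3, Q4 (k = 4).
ΣVar(i) = 1.407 + 1.938 + 0.990 + 1.199 = 5.534
Var(T) = 5.534 + 2 × 3.246 = 12.026
α (item deleted) = (4/3)·(1 − 5.534/12.026) = 0.720

α = 0.720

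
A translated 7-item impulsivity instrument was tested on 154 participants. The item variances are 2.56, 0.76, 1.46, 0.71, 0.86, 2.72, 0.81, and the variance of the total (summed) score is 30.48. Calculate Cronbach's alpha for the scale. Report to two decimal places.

Cronbach's alpha = 0.79

Σσ²ᵢ = 2.56 + 0.76 + 1.46 + 0.71 + 0.86 + 2.72 + 0.81 = 9.88
α = (k/(k−1))·(1 − Σσ²ᵢ/total variance) = (7/6)·(1 − 9.88/30.48) = 0.79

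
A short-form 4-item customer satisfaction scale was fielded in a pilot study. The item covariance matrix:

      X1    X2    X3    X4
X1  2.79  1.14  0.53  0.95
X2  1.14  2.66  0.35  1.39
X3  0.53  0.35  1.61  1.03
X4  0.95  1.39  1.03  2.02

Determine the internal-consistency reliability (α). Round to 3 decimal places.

α = 0.724

Σσᵢ² = 2.79 + 2.66 + 1.61 + 2.02 = 9.08
Σ_{i<j} σ_ij = 5.39
σ²_T = 9.08 + 2 × 5.39 = 19.86
α = (k/(k−1))·(1 − Σσᵢ²/σ²_T) = (4/3)·(1 − 9.08/19.86) = 0.724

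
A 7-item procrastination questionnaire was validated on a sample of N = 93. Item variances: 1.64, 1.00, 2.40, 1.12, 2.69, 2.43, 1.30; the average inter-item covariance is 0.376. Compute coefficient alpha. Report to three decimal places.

coefficient alpha = 0.649

sum of item variances = 1.64 + 1.00 + 2.40 + 1.12 + 2.69 + 2.43 + 1.30 = 12.58
Sum of the 21 distinct covariances = 21 × 0.376 = 7.896
σ²_T = sum of item variances + 2·Σcov = 12.58 + 2 × 7.896 = 28.372
α = (7/6)·(1 − 12.58/28.372) = 0.649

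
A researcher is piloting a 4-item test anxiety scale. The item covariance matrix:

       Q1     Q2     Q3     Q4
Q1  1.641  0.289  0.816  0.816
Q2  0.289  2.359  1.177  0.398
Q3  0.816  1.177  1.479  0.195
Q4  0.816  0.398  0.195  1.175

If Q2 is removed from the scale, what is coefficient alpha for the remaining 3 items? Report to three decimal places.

α = 0.690

Remaining items: Q1, Q3, Q4 (k = 3).
ΣVar(i) = 1.641 + 1.479 + 1.175 = 4.295
σ²_T = 4.295 + 2 × 1.827 = 7.949
α (item deleted) = (3/2)·(1 − 4.295/7.949) = 0.690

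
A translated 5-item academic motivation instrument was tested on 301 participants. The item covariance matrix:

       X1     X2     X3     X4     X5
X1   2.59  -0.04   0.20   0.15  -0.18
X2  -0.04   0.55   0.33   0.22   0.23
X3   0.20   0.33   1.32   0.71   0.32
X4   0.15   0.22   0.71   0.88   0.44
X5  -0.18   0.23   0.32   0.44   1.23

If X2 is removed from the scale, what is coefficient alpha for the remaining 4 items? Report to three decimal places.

Remaining items: X1, X3, X4, X5 (k = 4).
Σσ²ᵢ = 2.59 + 1.32 + 0.88 + 1.23 = 6.02
σ²_total = 6.02 + 2 × 1.64 = 9.30
α (item deleted) = (4/3)·(1 − 6.02/9.30) = 0.470

α = 0.470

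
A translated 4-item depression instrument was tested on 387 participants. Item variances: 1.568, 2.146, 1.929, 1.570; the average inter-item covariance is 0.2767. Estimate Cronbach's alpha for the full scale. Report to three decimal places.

α = 0.420

sum of item variances = 1.568 + 2.146 + 1.929 + 1.570 = 7.213
Sum of the 6 distinct covariances = 6 × 0.2767 = 1.6602
σ²_total = sum of item variances + 2·Σcov = 7.213 + 2 × 1.6602 = 10.5334
α = (4/3)·(1 − 7.213/10.5334) = 0.420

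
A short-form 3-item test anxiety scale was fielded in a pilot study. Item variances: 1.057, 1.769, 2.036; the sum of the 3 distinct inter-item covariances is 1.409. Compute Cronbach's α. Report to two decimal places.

Σσᵢ² = 1.057 + 1.769 + 2.036 = 4.862
Sum of distinct covariances = 1.409
total variance = Σσᵢ² + 2·Σcov = 4.862 + 2 × 1.409 = 7.680
α = (3/2)·(1 − 4.862/7.680) = 0.55

Cronbach's α = 0.55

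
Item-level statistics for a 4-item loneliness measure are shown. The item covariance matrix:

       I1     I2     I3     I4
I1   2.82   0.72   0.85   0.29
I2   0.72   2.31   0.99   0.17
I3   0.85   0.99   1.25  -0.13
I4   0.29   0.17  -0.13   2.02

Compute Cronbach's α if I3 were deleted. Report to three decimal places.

Remaining items: I1, I2, I4 (k = 3).
ΣVar(i) = 2.82 + 2.31 + 2.02 = 7.15
σ²_T = 7.15 + 2 × 1.18 = 9.51
α (item deleted) = (3/2)·(1 − 7.15/9.51) = 0.372

Cronbach's α = 0.372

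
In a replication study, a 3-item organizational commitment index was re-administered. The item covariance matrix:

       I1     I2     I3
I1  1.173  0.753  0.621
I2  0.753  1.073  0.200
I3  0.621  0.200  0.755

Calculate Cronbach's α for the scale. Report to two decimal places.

Cronbach's α = 0.77

Σσ²ᵢ = 1.173 + 1.073 + 0.755 = 3.001
Sum of the distinct covariances = 1.574
total variance = 3.001 + 2 × 1.574 = 6.149
α = (k/(k−1))·(1 − Σσ²ᵢ/total variance) = (3/2)·(1 − 3.001/6.149) = 0.77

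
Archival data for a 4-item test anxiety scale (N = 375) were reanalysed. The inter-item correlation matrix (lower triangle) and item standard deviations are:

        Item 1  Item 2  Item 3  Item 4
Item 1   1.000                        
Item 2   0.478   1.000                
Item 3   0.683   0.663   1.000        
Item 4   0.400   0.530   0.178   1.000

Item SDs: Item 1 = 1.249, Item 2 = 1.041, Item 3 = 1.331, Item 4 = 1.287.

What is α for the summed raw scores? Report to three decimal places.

α = 0.784

Σσ²ᵢ = 1.249² + 1.041² + 1.331² + 1.287² = 6.0716
Covariances σ_ij = r_ij · s_i · s_j:
  σ(Item 1,Item 2) = 0.478 × 1.249 × 1.041 = 0.6215
  σ(Item 1,Item 3) = 0.683 × 1.249 × 1.331 = 1.1354
  σ(Item 1,Item 4) = 0.400 × 1.249 × 1.287 = 0.6430
  σ(Item 2,Item 3) = 0.663 × 1.041 × 1.331 = 0.9186
  σ(Item 2,Item 4) = 0.530 × 1.041 × 1.287 = 0.7101
  σ(Item 3,Item 4) = 0.178 × 1.331 × 1.287 = 0.3049
σ²_T = Σσ²ᵢ + 2·Σσ_ij = 6.0716 + 2 × 4.3335 = 14.7386
α = (4/3)·(1 − 6.0716/14.7386) = 0.784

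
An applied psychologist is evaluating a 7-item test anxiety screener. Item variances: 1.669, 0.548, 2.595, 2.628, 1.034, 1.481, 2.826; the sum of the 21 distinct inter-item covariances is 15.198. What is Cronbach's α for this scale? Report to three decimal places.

Σσ²ᵢ = 1.669 + 0.548 + 2.595 + 2.628 + 1.034 + 1.481 + 2.826 = 12.781
Sum of distinct covariances = 15.198
σ²_total = Σσ²ᵢ + 2·Σcov = 12.781 + 2 × 15.198 = 43.177
α = (7/6)·(1 − 12.781/43.177) = 0.821

α = 0.821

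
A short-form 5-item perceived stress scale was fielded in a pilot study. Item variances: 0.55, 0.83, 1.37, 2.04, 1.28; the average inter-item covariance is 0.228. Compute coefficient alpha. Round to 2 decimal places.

ΣVar(i) = 0.55 + 0.83 + 1.37 + 2.04 + 1.28 = 6.07
Sum of the 10 distinct covariances = 10 × 0.228 = 2.280
σ²_total = ΣVar(i) + 2·Σcov = 6.07 + 2 × 2.280 = 10.630
α = (5/4)·(1 − 6.07/10.630) = 0.54

α = 0.54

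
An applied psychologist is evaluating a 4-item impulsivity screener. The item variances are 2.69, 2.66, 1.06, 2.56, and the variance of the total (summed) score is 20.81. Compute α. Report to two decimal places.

α = 0.76

Σσᵢ² = 2.69 + 2.66 + 1.06 + 2.56 = 8.97
α = (k/(k−1))·(1 − Σσᵢ²/σ²_T) = (4/3)·(1 − 8.97/20.81) = 0.76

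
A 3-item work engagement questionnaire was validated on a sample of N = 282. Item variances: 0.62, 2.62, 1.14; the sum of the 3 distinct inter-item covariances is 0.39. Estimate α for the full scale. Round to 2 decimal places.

Σσᵢ² = 0.62 + 2.62 + 1.14 = 4.38
Sum of distinct covariances = 0.39
σ²_total = Σσᵢ² + 2·Σcov = 4.38 + 2 × 0.39 = 5.16
α = (3/2)·(1 − 4.38/5.16) = 0.23

α = 0.23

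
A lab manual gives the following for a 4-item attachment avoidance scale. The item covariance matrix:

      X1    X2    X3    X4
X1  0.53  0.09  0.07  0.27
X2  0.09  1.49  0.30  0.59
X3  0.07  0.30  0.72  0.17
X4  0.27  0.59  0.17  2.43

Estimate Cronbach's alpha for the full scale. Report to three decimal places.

α = 0.488

ΣVar(i) = 0.53 + 1.49 + 0.72 + 2.43 = 5.17
Sum of off-diagonal covariances = 1.49
σ²_total = 5.17 + 2 × 1.49 = 8.15
α = (k/(k−1))·(1 − ΣVar(i)/σ²_total) = (4/3)·(1 − 5.17/8.15) = 0.488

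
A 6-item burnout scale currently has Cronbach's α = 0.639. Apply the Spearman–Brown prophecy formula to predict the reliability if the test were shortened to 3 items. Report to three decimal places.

Length factor m = 3/6 = 0.5000
α' = m·α / (1 − (1−m)·α)
   = 3/6 × 0.639 / (1 − (1 − 3/6) × 0.639)
   = 0.3195 / 0.6805 = 0.470

predicted reliability = 0.470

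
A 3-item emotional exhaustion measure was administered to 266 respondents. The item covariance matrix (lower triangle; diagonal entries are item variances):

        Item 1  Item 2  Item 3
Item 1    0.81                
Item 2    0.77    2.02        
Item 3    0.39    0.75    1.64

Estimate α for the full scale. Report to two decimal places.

α = 0.69

ΣVar(i) = 0.81 + 2.02 + 1.64 = 4.47
Σ_{i<j} σ_ij = 1.91
total variance = 4.47 + 2 × 1.91 = 8.29
α = (k/(k−1))·(1 − ΣVar(i)/total variance) = (3/2)·(1 − 4.47/8.29) = 0.69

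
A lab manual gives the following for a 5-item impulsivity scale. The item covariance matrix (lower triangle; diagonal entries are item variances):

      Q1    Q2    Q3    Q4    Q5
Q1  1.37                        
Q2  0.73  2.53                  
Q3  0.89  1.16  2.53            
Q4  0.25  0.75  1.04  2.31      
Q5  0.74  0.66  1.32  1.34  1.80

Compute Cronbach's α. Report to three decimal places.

sum of item variances = 1.37 + 2.53 + 2.53 + 2.31 + 1.80 = 10.54
Sum of off-diagonal covariances = 8.88
Var(T) = 10.54 + 2 × 8.88 = 28.30
α = (k/(k−1))·(1 − sum of item variances/Var(T)) = (5/4)·(1 − 10.54/28.30) = 0.784

Cronbach's α = 0.784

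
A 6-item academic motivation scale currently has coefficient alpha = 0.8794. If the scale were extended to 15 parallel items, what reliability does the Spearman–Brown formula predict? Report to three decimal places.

predicted reliability = 0.948

Length factor m = 15/6 = 2.5000
α' = m·α / (1 + (m−1)·α)
   = 15/6 × 0.8794 / (1 + (15/6 − 1) × 0.8794)
   = 2.1985 / 2.3191 = 0.948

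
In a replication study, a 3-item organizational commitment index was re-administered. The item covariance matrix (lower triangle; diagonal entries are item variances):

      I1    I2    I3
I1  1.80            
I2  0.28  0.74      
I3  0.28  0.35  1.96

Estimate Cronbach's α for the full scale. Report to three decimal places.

α = 0.432

ΣVar(i) = 1.80 + 0.74 + 1.96 = 4.50
Sum of the distinct covariances = 0.91
σ²_T = 4.50 + 2 × 0.91 = 6.32
α = (k/(k−1))·(1 − ΣVar(i)/σ²_T) = (3/2)·(1 − 4.50/6.32) = 0.432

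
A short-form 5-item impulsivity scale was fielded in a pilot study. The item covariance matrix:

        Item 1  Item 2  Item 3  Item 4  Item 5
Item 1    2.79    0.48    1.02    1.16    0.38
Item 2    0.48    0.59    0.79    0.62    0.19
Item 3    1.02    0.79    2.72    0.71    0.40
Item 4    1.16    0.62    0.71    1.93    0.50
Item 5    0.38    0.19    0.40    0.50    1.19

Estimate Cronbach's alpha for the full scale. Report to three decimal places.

Σσ²ᵢ = 2.79 + 0.59 + 2.72 + 1.93 + 1.19 = 9.22
Σ_{i<j} σ_ij = 6.25
total variance = 9.22 + 2 × 6.25 = 21.72
α = (k/(k−1))·(1 − Σσ²ᵢ/total variance) = (5/4)·(1 − 9.22/21.72) = 0.719

Cronbach's alpha = 0.719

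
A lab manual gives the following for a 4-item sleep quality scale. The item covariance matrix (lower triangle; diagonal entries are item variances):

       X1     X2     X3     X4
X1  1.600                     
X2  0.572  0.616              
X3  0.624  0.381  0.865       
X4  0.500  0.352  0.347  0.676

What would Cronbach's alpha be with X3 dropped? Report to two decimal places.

Remaining items: X1, X2, X4 (k = 3).
Σσᵢ² = 1.600 + 0.616 + 0.676 = 2.892
total variance = 2.892 + 2 × 1.424 = 5.740
α (item deleted) = (3/2)·(1 − 2.892/5.740) = 0.74

Cronbach's alpha = 0.74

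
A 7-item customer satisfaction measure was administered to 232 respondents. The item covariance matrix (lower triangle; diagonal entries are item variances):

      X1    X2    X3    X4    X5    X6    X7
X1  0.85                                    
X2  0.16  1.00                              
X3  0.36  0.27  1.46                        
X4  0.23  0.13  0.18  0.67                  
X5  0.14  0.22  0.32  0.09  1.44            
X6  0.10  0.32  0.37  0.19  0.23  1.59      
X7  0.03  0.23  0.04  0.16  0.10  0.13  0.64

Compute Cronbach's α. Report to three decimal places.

Σσᵢ² = 0.85 + 1.00 + 1.46 + 0.67 + 1.44 + 1.59 + 0.64 = 7.65
Σ_{i<j} σ_ij = 4.00
σ²_T = 7.65 + 2 × 4.00 = 15.65
α = (k/(k−1))·(1 − Σσᵢ²/σ²_T) = (7/6)·(1 − 7.65/15.65) = 0.596

α = 0.596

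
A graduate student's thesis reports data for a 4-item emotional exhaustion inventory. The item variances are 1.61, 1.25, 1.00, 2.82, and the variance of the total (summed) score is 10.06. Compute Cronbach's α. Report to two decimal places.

sum of item variances = 1.61 + 1.25 + 1.00 + 2.82 = 6.68
α = (k/(k−1))·(1 − sum of item variances/total variance) = (4/3)·(1 − 6.68/10.06) = 0.45

α = 0.45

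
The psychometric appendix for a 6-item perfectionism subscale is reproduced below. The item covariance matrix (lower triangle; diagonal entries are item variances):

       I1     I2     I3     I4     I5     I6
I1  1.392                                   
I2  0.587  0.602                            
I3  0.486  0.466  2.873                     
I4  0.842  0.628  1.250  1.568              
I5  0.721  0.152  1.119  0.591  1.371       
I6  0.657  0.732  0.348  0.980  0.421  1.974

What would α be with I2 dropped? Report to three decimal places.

α = 0.772

Remaining items: I1, I3, I4, I5, I6 (k = 5).
Σσᵢ² = 1.392 + 2.873 + 1.568 + 1.371 + 1.974 = 9.178
total variance = 9.178 + 2 × 7.415 = 24.008
α (item deleted) = (5/4)·(1 − 9.178/24.008) = 0.772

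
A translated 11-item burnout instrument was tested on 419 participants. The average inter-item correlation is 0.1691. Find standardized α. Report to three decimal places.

standardized α = 0.691

Standardized α = k·r̄ / (1 + (k−1)·r̄) = 11 × 0.1691 / (1 + 10 × 0.1691)
  = 1.8601 / 2.6910 = 0.691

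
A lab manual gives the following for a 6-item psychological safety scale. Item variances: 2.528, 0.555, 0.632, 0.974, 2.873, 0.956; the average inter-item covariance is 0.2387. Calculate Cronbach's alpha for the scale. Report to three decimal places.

Cronbach's alpha = 0.548

ΣVar(i) = 2.528 + 0.555 + 0.632 + 0.974 + 2.873 + 0.956 = 8.518
Sum of the 15 distinct covariances = 15 × 0.2387 = 3.5805
σ²_T = ΣVar(i) + 2·Σcov = 8.518 + 2 × 3.5805 = 15.6790
α = (6/5)·(1 − 8.518/15.6790) = 0.548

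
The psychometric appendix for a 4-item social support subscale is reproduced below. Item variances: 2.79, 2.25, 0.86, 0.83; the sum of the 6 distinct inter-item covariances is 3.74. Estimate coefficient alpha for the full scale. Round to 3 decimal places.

coefficient alpha = 0.702

Σσᵢ² = 2.79 + 2.25 + 0.86 + 0.83 = 6.73
Sum of distinct covariances = 3.74
total variance = Σσᵢ² + 2·Σcov = 6.73 + 2 × 3.74 = 14.21
α = (4/3)·(1 − 6.73/14.21) = 0.702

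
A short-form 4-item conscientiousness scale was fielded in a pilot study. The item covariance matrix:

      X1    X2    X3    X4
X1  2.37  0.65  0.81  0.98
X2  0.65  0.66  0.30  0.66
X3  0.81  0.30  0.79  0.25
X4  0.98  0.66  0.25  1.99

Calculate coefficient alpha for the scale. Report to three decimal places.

Σσ²ᵢ = 2.37 + 0.66 + 0.79 + 1.99 = 5.81
Σ_{i<j} σ_ij = 3.65
σ²_T = 5.81 + 2 × 3.65 = 13.11
α = (k/(k−1))·(1 − Σσ²ᵢ/σ²_T) = (4/3)·(1 − 5.81/13.11) = 0.742

α = 0.742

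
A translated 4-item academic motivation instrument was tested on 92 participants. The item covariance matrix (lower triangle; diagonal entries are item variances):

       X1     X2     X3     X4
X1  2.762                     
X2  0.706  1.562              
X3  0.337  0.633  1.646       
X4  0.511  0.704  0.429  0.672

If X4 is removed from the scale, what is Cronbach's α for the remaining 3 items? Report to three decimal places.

α = 0.539

Remaining items: X1, X2, X3 (k = 3).
Σσᵢ² = 2.762 + 1.562 + 1.646 = 5.970
σ²_T = 5.970 + 2 × 1.676 = 9.322
α (item deleted) = (3/2)·(1 − 5.970/9.322) = 0.539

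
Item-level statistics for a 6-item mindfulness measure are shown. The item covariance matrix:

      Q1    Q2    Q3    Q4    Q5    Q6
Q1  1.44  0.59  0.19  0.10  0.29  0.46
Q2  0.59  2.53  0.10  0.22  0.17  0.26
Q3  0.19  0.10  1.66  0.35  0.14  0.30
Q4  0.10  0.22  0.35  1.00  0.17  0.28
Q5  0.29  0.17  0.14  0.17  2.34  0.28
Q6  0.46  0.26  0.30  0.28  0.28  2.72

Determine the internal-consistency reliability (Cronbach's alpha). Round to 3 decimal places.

α = 0.480

Σσᵢ² = 1.44 + 2.53 + 1.66 + 1.00 + 2.34 + 2.72 = 11.69
Sum of the distinct covariances = 3.90
Var(T) = 11.69 + 2 × 3.90 = 19.49
α = (k/(k−1))·(1 − Σσᵢ²/Var(T)) = (6/5)·(1 − 11.69/19.49) = 0.480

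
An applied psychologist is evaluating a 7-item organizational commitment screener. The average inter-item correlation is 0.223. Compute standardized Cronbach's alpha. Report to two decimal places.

α = 0.67

Standardized α = k·r̄ / (1 + (k−1)·r̄) = 7 × 0.223 / (1 + 6 × 0.223)
  = 1.5610 / 2.3380 = 0.67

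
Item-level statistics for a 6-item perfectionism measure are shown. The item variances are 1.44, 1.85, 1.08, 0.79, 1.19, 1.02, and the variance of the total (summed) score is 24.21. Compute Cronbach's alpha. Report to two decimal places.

sum of item variances = 1.44 + 1.85 + 1.08 + 0.79 + 1.19 + 1.02 = 7.37
α = (k/(k−1))·(1 − sum of item variances/σ²_T) = (6/5)·(1 − 7.37/24.21) = 0.83

α = 0.83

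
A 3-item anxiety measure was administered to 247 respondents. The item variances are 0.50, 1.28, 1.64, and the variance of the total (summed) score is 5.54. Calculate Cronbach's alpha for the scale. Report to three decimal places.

ΣVar(i) = 0.50 + 1.28 + 1.64 = 3.42
α = (k/(k−1))·(1 − ΣVar(i)/σ²_T) = (3/2)·(1 − 3.42/5.54) = 0.574

Cronbach's alpha = 0.574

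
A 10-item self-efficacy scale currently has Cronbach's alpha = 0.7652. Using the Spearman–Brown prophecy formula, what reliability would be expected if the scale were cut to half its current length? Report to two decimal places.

predicted reliability = 0.62

Length factor m = 1/2
α' = m·α / (1 − (1−m)·α)
   = 1/2 × 0.7652 / (1 − (1 − 1/2) × 0.7652)
   = 0.3826 / 0.6174 = 0.62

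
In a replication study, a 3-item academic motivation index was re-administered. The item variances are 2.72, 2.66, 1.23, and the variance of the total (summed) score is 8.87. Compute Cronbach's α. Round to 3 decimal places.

Cronbach's α = 0.382

ΣVar(i) = 2.72 + 2.66 + 1.23 = 6.61
α = (k/(k−1))·(1 − ΣVar(i)/Var(T)) = (3/2)·(1 − 6.61/8.87) = 0.382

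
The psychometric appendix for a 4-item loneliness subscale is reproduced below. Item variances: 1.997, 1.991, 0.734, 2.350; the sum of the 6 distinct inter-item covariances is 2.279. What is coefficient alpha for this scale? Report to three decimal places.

α = 0.523

Σσᵢ² = 1.997 + 1.991 + 0.734 + 2.350 = 7.072
Sum of distinct covariances = 2.279
total variance = Σσᵢ² + 2·Σcov = 7.072 + 2 × 2.279 = 11.630
α = (4/3)·(1 − 7.072/11.630) = 0.523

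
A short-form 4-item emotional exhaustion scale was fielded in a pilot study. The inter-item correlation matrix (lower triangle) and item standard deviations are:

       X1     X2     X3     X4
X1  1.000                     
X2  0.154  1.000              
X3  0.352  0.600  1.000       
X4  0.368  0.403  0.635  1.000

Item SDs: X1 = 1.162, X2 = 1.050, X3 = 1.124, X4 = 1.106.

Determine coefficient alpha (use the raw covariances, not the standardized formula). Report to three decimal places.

Σσ²ᵢ = 1.162² + 1.050² + 1.124² + 1.106² = 4.9394
Covariances σ_ij = r_ij · s_i · s_j:
  σ(X1,X2) = 0.154 × 1.162 × 1.050 = 0.1879
  σ(X1,X3) = 0.352 × 1.162 × 1.124 = 0.4597
  σ(X1,X4) = 0.368 × 1.162 × 1.106 = 0.4729
  σ(X2,X3) = 0.600 × 1.050 × 1.124 = 0.7081
  σ(X2,X4) = 0.403 × 1.050 × 1.106 = 0.4680
  σ(X3,X4) = 0.635 × 1.124 × 1.106 = 0.7894
σ²_T = Σσ²ᵢ + 2·Σσ_ij = 4.9394 + 2 × 3.0860 = 11.1114
α = (4/3)·(1 − 4.9394/11.1114) = 0.741

α = 0.741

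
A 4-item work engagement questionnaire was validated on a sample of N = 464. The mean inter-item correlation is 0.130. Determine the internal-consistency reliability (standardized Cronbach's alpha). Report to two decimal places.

α = 0.37

Standardized α = k·r̄ / (1 + (k−1)·r̄) = 4 × 0.130 / (1 + 3 × 0.130)
  = 0.5200 / 1.3900 = 0.37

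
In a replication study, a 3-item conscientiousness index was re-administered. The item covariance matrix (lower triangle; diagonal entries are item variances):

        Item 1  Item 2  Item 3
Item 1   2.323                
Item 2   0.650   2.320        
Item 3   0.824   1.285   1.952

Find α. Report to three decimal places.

Σσ²ᵢ = 2.323 + 2.320 + 1.952 = 6.595
Sum of the distinct covariances = 2.759
Var(T) = 6.595 + 2 × 2.759 = 12.113
α = (k/(k−1))·(1 − Σσ²ᵢ/Var(T)) = (3/2)·(1 − 6.595/12.113) = 0.683

α = 0.683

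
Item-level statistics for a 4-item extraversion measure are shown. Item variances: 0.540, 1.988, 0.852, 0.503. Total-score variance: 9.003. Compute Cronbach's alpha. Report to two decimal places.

α = 0.76

Σσ²ᵢ = 0.540 + 1.988 + 0.852 + 0.503 = 3.883
α = (k/(k−1))·(1 − Σσ²ᵢ/σ²_T) = (4/3)·(1 − 3.883/9.003) = 0.76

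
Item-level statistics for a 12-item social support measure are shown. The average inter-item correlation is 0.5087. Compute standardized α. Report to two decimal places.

standardized α = 0.93

Standardized α = k·r̄ / (1 + (k−1)·r̄) = 12 × 0.5087 / (1 + 11 × 0.5087)
  = 6.1044 / 6.5957 = 0.93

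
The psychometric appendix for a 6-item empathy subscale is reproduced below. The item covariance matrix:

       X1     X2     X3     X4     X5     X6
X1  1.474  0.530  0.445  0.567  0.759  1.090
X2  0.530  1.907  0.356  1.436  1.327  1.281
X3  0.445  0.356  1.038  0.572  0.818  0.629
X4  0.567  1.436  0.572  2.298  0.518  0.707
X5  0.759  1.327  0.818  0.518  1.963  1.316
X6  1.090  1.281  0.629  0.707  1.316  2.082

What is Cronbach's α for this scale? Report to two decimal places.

Σσᵢ² = 1.474 + 1.907 + 1.038 + 2.298 + 1.963 + 2.082 = 10.762
Σ_{i<j} σ_ij = 12.351
σ²_total = 10.762 + 2 × 12.351 = 35.464
α = (k/(k−1))·(1 − Σσᵢ²/σ²_total) = (6/5)·(1 − 10.762/35.464) = 0.84

Cronbach's α = 0.84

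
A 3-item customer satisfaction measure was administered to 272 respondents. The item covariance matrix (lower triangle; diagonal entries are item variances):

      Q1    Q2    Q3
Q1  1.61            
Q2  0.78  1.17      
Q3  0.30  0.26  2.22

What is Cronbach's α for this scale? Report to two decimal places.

Σσᵢ² = 1.61 + 1.17 + 2.22 = 5.00
Σ_{i<j} σ_ij = 1.34
Var(T) = 5.00 + 2 × 1.34 = 7.68
α = (k/(k−1))·(1 − Σσᵢ²/Var(T)) = (3/2)·(1 − 5.00/7.68) = 0.52

α = 0.52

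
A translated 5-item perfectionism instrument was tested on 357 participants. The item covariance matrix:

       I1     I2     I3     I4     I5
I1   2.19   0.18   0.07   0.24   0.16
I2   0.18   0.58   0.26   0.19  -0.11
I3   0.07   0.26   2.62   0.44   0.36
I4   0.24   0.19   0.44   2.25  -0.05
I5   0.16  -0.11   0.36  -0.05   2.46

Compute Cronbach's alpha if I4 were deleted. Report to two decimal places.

Remaining items: I1, I2, I3, I5 (k = 4).
Σσ²ᵢ = 2.19 + 0.58 + 2.62 + 2.46 = 7.85
σ²_total = 7.85 + 2 × 0.92 = 9.69
α (item deleted) = (4/3)·(1 − 7.85/9.69) = 0.25

Cronbach's alpha = 0.25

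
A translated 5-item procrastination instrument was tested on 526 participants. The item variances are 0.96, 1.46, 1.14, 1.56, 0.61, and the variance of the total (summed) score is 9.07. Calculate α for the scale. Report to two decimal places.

α = 0.46

Σσ²ᵢ = 0.96 + 1.46 + 1.14 + 1.56 + 0.61 = 5.73
α = (k/(k−1))·(1 − Σσ²ᵢ/Var(T)) = (5/4)·(1 − 5.73/9.07) = 0.46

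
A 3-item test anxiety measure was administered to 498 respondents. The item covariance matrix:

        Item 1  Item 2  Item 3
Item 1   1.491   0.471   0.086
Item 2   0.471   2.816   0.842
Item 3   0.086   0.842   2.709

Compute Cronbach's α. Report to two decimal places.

α = 0.43

sum of item variances = 1.491 + 2.816 + 2.709 = 7.016
Sum of off-diagonal covariances = 1.399
σ²_T = 7.016 + 2 × 1.399 = 9.814
α = (k/(k−1))·(1 − sum of item variances/σ²_T) = (3/2)·(1 − 7.016/9.814) = 0.43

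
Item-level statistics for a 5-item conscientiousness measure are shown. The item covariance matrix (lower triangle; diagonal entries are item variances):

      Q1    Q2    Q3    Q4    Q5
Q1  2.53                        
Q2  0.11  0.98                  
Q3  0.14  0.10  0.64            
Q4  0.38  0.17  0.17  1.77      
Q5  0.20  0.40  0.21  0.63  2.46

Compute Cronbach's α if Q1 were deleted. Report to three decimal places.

Remaining items: Q2, Q3, Q4, Q5 (k = 4).
Σσ²ᵢ = 0.98 + 0.64 + 1.77 + 2.46 = 5.85
Var(T) = 5.85 + 2 × 1.68 = 9.21
α (item deleted) = (4/3)·(1 − 5.85/9.21) = 0.486

Cronbach's α = 0.486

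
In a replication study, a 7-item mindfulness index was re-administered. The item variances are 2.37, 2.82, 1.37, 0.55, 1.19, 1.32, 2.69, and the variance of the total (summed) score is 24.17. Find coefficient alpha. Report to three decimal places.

Σσ²ᵢ = 2.37 + 2.82 + 1.37 + 0.55 + 1.19 + 1.32 + 2.69 = 12.31
α = (k/(k−1))·(1 − Σσ²ᵢ/total variance) = (7/6)·(1 − 12.31/24.17) = 0.572

α = 0.572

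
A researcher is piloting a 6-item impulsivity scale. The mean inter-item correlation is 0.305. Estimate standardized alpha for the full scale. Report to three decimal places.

Standardized α = k·r̄ / (1 + (k−1)·r̄) = 6 × 0.305 / (1 + 5 × 0.305)
  = 1.8300 / 2.5250 = 0.725

α = 0.725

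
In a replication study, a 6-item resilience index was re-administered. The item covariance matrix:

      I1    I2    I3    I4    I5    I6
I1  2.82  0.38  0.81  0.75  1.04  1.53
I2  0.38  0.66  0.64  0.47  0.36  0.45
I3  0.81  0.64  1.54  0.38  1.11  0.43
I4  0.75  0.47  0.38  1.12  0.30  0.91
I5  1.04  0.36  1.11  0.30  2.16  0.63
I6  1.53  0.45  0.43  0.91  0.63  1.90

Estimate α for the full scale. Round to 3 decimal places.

Σσ²ᵢ = 2.82 + 0.66 + 1.54 + 1.12 + 2.16 + 1.90 = 10.20
Σ_{i<j} σ_ij = 10.19
σ²_total = 10.20 + 2 × 10.19 = 30.58
α = (k/(k−1))·(1 − Σσ²ᵢ/σ²_total) = (6/5)·(1 − 10.20/30.58) = 0.800

α = 0.800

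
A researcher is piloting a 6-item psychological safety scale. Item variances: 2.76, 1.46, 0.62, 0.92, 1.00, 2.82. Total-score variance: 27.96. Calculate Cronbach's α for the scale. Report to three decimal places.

sum of item variances = 2.76 + 1.46 + 0.62 + 0.92 + 1.00 + 2.82 = 9.58
α = (k/(k−1))·(1 − sum of item variances/σ²_total) = (6/5)·(1 − 9.58/27.96) = 0.789

Cronbach's α = 0.789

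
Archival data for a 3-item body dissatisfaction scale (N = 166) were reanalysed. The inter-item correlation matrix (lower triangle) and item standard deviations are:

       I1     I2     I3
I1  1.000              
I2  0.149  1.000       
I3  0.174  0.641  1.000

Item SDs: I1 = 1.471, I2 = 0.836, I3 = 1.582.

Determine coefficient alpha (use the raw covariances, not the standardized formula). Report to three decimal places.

α = 0.523

Σσ²ᵢ = 1.471² + 0.836² + 1.582² = 5.3655
Covariances σ_ij = r_ij · s_i · s_j:
  σ(I1,I2) = 0.149 × 1.471 × 0.836 = 0.1832
  σ(I1,I3) = 0.174 × 1.471 × 1.582 = 0.4049
  σ(I2,I3) = 0.641 × 0.836 × 1.582 = 0.8478
σ²_T = Σσ²ᵢ + 2·Σσ_ij = 5.3655 + 2 × 1.4359 = 8.2373
α = (3/2)·(1 − 5.3655/8.2373) = 0.523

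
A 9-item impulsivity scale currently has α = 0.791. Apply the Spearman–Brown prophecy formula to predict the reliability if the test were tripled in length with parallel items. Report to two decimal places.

Length factor m = 3
α' = m·α / (1 + (m−1)·α)
   = 3 × 0.791 / (1 + (3 − 1) × 0.791)
   = 2.3730 / 2.5820 = 0.92

predicted reliability = 0.92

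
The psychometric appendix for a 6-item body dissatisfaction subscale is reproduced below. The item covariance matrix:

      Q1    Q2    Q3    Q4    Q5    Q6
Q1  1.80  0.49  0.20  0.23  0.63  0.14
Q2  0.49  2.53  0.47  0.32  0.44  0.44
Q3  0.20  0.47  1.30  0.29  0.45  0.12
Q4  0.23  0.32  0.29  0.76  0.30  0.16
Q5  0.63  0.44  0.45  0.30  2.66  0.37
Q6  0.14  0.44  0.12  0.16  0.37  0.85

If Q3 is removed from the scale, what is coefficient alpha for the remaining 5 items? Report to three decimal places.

coefficient alpha = 0.563

Remaining items: Q1, Q2, Q4, Q5, Q6 (k = 5).
ΣVar(i) = 1.80 + 2.53 + 0.76 + 2.66 + 0.85 = 8.60
σ²_total = 8.60 + 2 × 3.52 = 15.64
α (item deleted) = (5/4)·(1 − 8.60/15.64) = 0.563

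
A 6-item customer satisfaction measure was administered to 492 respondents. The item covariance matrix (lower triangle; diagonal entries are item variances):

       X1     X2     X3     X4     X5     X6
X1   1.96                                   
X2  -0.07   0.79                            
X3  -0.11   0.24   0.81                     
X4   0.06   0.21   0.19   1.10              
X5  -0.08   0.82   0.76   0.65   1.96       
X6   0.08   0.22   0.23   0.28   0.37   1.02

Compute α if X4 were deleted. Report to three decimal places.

Remaining items: X1, X2, X3, X5, X6 (k = 5).
sum of item variances = 1.96 + 0.79 + 0.81 + 1.96 + 1.02 = 6.54
σ²_total = 6.54 + 2 × 2.46 = 11.46
α (item deleted) = (5/4)·(1 − 6.54/11.46) = 0.537

α = 0.537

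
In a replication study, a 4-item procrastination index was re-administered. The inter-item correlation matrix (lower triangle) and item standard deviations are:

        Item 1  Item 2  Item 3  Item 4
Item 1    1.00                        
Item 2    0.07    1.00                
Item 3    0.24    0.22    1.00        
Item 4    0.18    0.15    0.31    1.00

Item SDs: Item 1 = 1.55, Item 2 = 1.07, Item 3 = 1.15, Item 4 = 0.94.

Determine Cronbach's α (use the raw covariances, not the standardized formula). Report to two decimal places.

Σσ²ᵢ = 1.55² + 1.07² + 1.15² + 0.94² = 5.7535
Covariances σ_ij = r_ij · s_i · s_j:
  σ(Item 1,Item 2) = 0.07 × 1.55 × 1.07 = 0.1161
  σ(Item 1,Item 3) = 0.24 × 1.55 × 1.15 = 0.4278
  σ(Item 1,Item 4) = 0.18 × 1.55 × 0.94 = 0.2623
  σ(Item 2,Item 3) = 0.22 × 1.07 × 1.15 = 0.2707
  σ(Item 2,Item 4) = 0.15 × 1.07 × 0.94 = 0.1509
  σ(Item 3,Item 4) = 0.31 × 1.15 × 0.94 = 0.3351
σ²_T = Σσ²ᵢ + 2·Σσ_ij = 5.7535 + 2 × 1.5629 = 8.8793
α = (4/3)·(1 − 5.7535/8.8793) = 0.47

α = 0.47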